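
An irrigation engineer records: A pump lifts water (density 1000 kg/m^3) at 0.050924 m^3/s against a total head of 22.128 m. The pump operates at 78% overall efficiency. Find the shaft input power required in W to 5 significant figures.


Approach: apply hydraulic power then efficiency conversion, P = rho*g*Q*H; P_in = P/eta.
Step 1 — hydraulic power (P = rho*g*Q*H):
  P = 1000 * 9.81 * 0.050924 * 22.128 = 11054.36 W
Step 2 — input power: P_in = P/eta = 11054.36 / 0.78 = 14172 W
Therefore the shaft input power required = 14172 W.


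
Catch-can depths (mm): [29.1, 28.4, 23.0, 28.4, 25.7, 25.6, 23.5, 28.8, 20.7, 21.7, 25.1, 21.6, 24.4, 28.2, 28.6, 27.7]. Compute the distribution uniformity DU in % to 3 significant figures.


Approach: apply the low-quarter distribution uniformity, DU = (mean of lowest quarter of readings / overall mean)*100.
sorted lowest 4 of 16: [20.7, 21.6, 21.7, 23.0] -> mean = 21.750 mm
overall mean = 25.656 mm
DU = (21.750/25.656)*100 = 84.8 %
Therefore the distribution uniformity DU = 84.8 %.


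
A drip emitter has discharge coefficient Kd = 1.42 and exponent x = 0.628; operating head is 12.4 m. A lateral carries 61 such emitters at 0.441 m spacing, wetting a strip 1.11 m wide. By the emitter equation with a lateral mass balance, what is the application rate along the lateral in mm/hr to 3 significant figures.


Approach: apply the emitter equation with a lateral mass balance, q = Kd*h^x; Q = n*q; rate = Q/(n*spacing*width).
Step 1 — single emitter flow (q = Kd*h^x):
  q = 1.42 * 12.4^0.628 = 6.9017 L/hr
Step 2 — total lateral flow: Q = 61 * 6.9017 = 421.00 L/hr
Step 3 — wetted area: A = 61 * 0.441 * 1.11 = 29.860 m^2
Step 4 — application rate: Q/A = 421.00/29.860 = 14.1 mm/hr
Therefore the application rate along the lateral = 14.1 mm/hr.


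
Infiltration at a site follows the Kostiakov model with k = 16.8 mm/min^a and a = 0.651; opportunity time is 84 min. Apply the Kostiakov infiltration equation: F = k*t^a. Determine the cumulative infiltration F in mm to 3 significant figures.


F = 16.8 * 84^0.651 = 301 mm
Therefore the cumulative infiltration F = 301 mm.


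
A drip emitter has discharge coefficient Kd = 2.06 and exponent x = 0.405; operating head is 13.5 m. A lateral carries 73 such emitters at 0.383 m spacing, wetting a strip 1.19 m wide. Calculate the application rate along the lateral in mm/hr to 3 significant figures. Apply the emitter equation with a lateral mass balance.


Approach: apply the emitter equation with a lateral mass balance, q = Kd*h^x; Q = n*q; rate = Q/(n*spacing*width).
Step 1 — single emitter flow (q = Kd*h^x):
  q = 2.06 * 13.5^0.405 = 5.9109 L/hr
Step 2 — total lateral flow: Q = 73 * 5.9109 = 431.49 L/hr
Step 3 — wetted area: A = 73 * 0.383 * 1.19 = 33.271 m^2
Step 4 — application rate: Q/A = 431.49/33.271 = 13.0 mm/hr
Therefore the application rate along the lateral = 13.0 mm/hr.


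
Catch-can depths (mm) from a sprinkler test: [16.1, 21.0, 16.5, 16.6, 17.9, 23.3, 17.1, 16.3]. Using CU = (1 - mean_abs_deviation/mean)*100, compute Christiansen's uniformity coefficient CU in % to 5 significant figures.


mean = 18.10000 mm
mean |d_i - mean| = 2.025000 mm
CU = (1 - 2.025000/18.10000)*100 = 88.812 %
Therefore Christiansen's uniformity coefficient CU = 88.812 %.


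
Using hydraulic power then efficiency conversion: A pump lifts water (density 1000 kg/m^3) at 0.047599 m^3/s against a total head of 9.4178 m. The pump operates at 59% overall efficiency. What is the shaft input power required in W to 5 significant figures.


Approach: apply hydraulic power then efficiency conversion, P = rho*g*Q*H; P_in = P/eta.
Step 1 — hydraulic power (P = rho*g*Q*H):
  P = 1000 * 9.81 * 0.047599 * 9.4178 = 4397.606 W
Step 2 — input power: P_in = P/eta = 4397.606 / 0.59 = 7453.6 W
Therefore the shaft input power required = 7453.6 W.


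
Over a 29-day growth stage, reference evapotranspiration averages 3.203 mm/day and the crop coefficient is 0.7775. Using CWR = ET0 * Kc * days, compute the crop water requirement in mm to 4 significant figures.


CWR = 3.203 * 0.7775 * 29 = 72.22 mm
Therefore the crop water requirement = 72.22 mm.


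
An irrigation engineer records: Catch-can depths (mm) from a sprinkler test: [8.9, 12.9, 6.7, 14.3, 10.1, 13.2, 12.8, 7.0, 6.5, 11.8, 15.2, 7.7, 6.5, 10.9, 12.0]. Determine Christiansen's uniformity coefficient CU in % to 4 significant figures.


Approach: apply Christiansen's uniformity coefficient, CU = (1 - mean_abs_deviation/mean)*100.
mean = 10.4333 mm
mean |d_i - mean| = 2.61778 mm
CU = (1 - 2.61778/10.4333)*100 = 74.91 %
Therefore Christiansen's uniformity coefficient CU = 74.91 %.


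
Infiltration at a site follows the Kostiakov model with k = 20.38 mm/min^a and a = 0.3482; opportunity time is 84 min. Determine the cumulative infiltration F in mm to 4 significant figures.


Approach: apply the Kostiakov infiltration equation, F = k*t^a.
F = 20.38 * 84^0.3482 = 95.33 mm
Therefore the cumulative infiltration F = 95.33 mm.


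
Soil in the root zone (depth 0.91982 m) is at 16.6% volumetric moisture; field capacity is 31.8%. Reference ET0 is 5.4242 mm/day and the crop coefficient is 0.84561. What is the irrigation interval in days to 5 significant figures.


Approach: apply soil-water budget scheduling, SMD = (FC-theta)/100*depth*1000; ETc = ET0*Kc; interval = SMD/ETc.
Step 1 — soil moisture deficit:
  SMD = (31.8 - 16.6)/100 * 0.91982 * 1000 = 139.8126 mm
Step 2 — daily crop ET (ETc = ET0*Kc):
  ETc = 5.4242 * 0.84561 = 4.586758 mm/day
Step 3 — irrigation interval (SMD/ETc):
  interval = 139.8126 / 4.586758 = 30.482 days
Therefore the irrigation interval = 30.482 days.


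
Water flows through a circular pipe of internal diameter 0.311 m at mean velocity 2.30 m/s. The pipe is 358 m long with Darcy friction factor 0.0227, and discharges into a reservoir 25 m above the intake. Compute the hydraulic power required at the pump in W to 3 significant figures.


Approach: apply continuity + Darcy-Weisbach + hydraulic power, Q = A*v; hf = f*(L/D)*(v^2/(2g)); H = static + hf; P = rho*g*Q*H.
Step 1 — flow rate (continuity, Q = A*v):
  A = pi*(0.311/2)^2 = 0.075964 m^2
  Q = 0.075964 * 2.30 = 0.17472 m^3/s
Step 2 — friction head loss (Darcy-Weisbach):
  hf = 0.0227 * (358/0.311) * (2.30^2 / (2*9.81))
  hf = 7.0454 m
Step 3 — total head: H = 25 + 7.0454 = 32.045 m
Step 4 — hydraulic power (P = rho*g*Q*H):
  P = 1000 * 9.81 * 0.17472 * 32.045 = 54900 W
Therefore the hydraulic power required at the pump = 54900 W.


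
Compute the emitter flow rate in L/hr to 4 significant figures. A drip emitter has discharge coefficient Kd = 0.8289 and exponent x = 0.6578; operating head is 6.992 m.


Approach: apply the emitter characteristic equation, q = Kd * h^x.
q = 0.8289 * 6.992^0.6578 = 2.979 L/hr
Therefore the emitter flow rate = 2.979 L/hr.


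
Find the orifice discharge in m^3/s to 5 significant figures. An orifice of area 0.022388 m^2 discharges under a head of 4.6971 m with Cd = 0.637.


Approach: apply the orifice equation, Q = Cd*A*sqrt(2*g*h).
Q = 0.637 * 0.022388 * sqrt(2*9.81*4.6971) = 0.13690 m^3/s
Therefore the orifice discharge = 0.13690 m^3/s.


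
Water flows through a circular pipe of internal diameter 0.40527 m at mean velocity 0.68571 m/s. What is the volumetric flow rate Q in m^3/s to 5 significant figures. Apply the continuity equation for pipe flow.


Approach: apply the continuity equation for pipe flow, Q = A * v with A = pi*(D/2)^2.
A = pi*(0.40527/2)^2 = 0.1289968 m^2
Q = 0.1289968 * 0.68571 = 0.088454 m^3/s
Therefore the volumetric flow rate Q = 0.088454 m^3/s.


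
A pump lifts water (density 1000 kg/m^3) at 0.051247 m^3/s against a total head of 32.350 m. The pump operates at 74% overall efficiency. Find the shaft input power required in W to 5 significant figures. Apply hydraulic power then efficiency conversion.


Approach: apply hydraulic power then efficiency conversion, P = rho*g*Q*H; P_in = P/eta.
Step 1 — hydraulic power (P = rho*g*Q*H):
  P = 1000 * 9.81 * 0.051247 * 32.350 = 16263.41 W
Step 2 — input power: P_in = P/eta = 16263.41 / 0.74 = 21978 W
Therefore the shaft input power required = 21978 W.


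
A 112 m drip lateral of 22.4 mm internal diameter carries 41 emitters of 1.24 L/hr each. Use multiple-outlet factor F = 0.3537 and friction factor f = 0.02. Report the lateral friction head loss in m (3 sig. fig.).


Approach: apply Darcy-Weisbach with the multiple-outlet F-factor, Q = n*q/(3600*1000) m^3/s; v = Q/A; hf = F*f*(L/D)*(v^2/(2g)).
Q = 41*1.24/(3600*1000) = 1.4122e-05 m^3/s
A = pi*(22.4e-3/2)^2 = 3.9408e-04 m^2, so v = Q/A = 0.035836 m/s
hf = 0.3537*0.02*(112/0.0224)*(0.035836^2/(2*9.81)) = 0.00232 m
Therefore the lateral friction head loss = 0.00232 m.


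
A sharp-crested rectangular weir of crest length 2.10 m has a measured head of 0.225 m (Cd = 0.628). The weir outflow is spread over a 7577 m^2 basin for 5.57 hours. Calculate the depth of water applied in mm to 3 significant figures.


Approach: apply the rectangular weir equation with a volume-to-depth conversion, Q = (2/3)*Cd*L*sqrt(2g)*H^1.5; d = Q*t/A * 1000.
Step 1 — weir discharge:
  Q = (2/3)*0.628*2.10*sqrt(2*9.81)*0.225^1.5 = 0.41563 m^3/s
Step 2 — volume: V = 0.41563 * 5.57*3600 = 8334.3 m^3
Step 3 — depth: d = V/A * 1000 = 8334.3/7577 * 1000 = 1100 mm
Therefore the depth of water applied = 1100 mm.


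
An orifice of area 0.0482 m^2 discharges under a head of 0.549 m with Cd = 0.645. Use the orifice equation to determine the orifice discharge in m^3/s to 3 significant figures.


Approach: apply the orifice equation, Q = Cd*A*sqrt(2*g*h).
Q = 0.645 * 0.0482 * sqrt(2*9.81*0.549) = 0.102 m^3/s
Therefore the orifice discharge = 0.102 m^3/s.


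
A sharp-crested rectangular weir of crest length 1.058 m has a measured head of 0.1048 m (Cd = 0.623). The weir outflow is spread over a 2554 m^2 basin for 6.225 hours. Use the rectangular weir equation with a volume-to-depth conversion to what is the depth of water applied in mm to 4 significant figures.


Approach: apply the rectangular weir equation with a volume-to-depth conversion, Q = (2/3)*Cd*L*sqrt(2g)*H^1.5; d = Q*t/A * 1000.
Step 1 — weir discharge:
  Q = (2/3)*0.623*1.058*sqrt(2*9.81)*0.1048^1.5 = 0.0660350 m^3/s
Step 2 — volume: V = 0.0660350 * 6.225*3600 = 1479.84 m^3
Step 3 — depth: d = V/A * 1000 = 1479.84/2554 * 1000 = 579.4 mm
Therefore the depth of water applied = 579.4 mm.


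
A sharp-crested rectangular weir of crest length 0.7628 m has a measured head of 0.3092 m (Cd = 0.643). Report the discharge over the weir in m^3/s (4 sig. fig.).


Approach: apply the rectangular weir equation, Q = (2/3)*Cd*L*sqrt(2g)*H^1.5.
Q = (2/3)*0.643*0.7628*sqrt(2*9.81)*0.3092^1.5 = 0.2490 m^3/s
Therefore the discharge over the weir = 0.2490 m^3/s.


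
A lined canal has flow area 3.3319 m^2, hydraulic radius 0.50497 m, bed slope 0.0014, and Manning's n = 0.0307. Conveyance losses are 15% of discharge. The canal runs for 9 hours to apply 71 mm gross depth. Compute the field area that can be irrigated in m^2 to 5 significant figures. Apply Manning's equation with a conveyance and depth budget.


Approach: apply Manning's equation with a conveyance and depth budget, Q = (1/n)*A*R^(2/3)*S^(1/2); Q_field = Q*(1-loss); Area = Q_field*t/(d/1000).
Step 1 — canal discharge (Manning's equation):
  Q = (1/0.0307) * 3.3319 * 0.50497^(2/3) * 0.0014^(1/2) = 2.575103 m^3/s
Step 2 — delivered flow: Q_field = 2.575103*(1 - 15/100) = 2.188838 m^3/s
Step 3 — volume delivered: V = 2.188838 * 9*3600 = 70918.34 m^3
Step 4 — area served: A = V / (depth/1000) = 70918.34 / 0.071 = 998850 m^2
Therefore the field area that can be irrigated = 998850 m^2.


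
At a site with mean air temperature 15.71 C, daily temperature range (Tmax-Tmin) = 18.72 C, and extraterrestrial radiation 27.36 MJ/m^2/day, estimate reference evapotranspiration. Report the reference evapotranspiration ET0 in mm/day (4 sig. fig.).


Approach: apply the Hargreaves-Samani method, ET0 = 0.0023*(Tmean+17.8)*sqrt(Tmax-Tmin)*0.408*Ra.
ET0 = 0.0023*(15.71+17.8)*sqrt(18.72)*0.408*27.36 = 3.722 mm/day
Therefore the reference evapotranspiration ET0 = 3.722 mm/day.


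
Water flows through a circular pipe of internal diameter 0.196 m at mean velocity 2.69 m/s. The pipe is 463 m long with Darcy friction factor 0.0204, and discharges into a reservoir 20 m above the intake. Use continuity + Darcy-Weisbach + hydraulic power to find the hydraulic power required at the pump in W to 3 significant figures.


Approach: apply continuity + Darcy-Weisbach + hydraulic power, Q = A*v; hf = f*(L/D)*(v^2/(2g)); H = static + hf; P = rho*g*Q*H.
Step 1 — flow rate (continuity, Q = A*v):
  A = pi*(0.196/2)^2 = 0.030172 m^2
  Q = 0.030172 * 2.69 = 0.081162 m^3/s
Step 2 — friction head loss (Darcy-Weisbach):
  hf = 0.0204 * (463/0.196) * (2.69^2 / (2*9.81))
  hf = 17.773 m
Step 3 — total head: H = 20 + 17.773 = 37.773 m
Step 4 — hydraulic power (P = rho*g*Q*H):
  P = 1000 * 9.81 * 0.081162 * 37.773 = 30100 W
Therefore the hydraulic power required at the pump = 30100 W.


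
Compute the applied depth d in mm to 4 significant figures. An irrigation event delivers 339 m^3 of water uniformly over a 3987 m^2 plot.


Approach: apply depth from volume over area, d = (V/A)*1000.
d = (339 / 3987) * 1000 = 85.03 mm
Therefore the applied depth d = 85.03 mm.


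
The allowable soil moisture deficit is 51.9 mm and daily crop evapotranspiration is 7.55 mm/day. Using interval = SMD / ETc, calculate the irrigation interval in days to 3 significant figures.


interval = 51.9 / 7.55 = 6.87 days
Therefore the irrigation interval = 6.87 days.


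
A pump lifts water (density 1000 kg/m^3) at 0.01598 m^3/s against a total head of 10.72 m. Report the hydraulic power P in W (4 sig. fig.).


Approach: apply the hydraulic power relation, P = rho*g*Q*H.
P = 1000 * 9.81 * 0.01598 * 10.72 = 1681 W
Therefore the hydraulic power P = 1681 W.


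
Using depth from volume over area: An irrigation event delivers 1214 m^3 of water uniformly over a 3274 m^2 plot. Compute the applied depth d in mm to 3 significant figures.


Approach: apply depth from volume over area, d = (V/A)*1000.
d = (1214 / 3274) * 1000 = 371 mm
Therefore the applied depth d = 371 mm.


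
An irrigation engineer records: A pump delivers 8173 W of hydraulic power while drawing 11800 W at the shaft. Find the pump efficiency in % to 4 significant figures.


Approach: apply the efficiency ratio, eta = (P_out/P_in)*100.
eta = (8173 / 11800) * 100 = 69.26 %
Therefore the pump efficiency = 69.26 %.


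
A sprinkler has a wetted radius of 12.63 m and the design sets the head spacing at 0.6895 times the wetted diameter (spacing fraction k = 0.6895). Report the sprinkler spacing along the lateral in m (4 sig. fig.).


Approach: apply the sprinkler spacing rule (spacing as a fraction of wetted diameter), S = k*(2*R).
S = 0.6895 * (2 * 12.63) = 17.42 m
Therefore the sprinkler spacing along the lateral = 17.42 m.


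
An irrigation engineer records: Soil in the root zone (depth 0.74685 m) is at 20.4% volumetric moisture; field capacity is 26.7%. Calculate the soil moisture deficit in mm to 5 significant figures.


Approach: apply the soil moisture deficit relation, SMD = (FC - theta)/100 * depth * 1000.
SMD = (26.7 - 20.4)/100 * 0.74685 * 1000 = 47.052 mm
Therefore the soil moisture deficit = 47.052 mm.


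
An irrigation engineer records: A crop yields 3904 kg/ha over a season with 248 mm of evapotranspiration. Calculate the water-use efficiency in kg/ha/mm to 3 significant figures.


Approach: apply the water-use efficiency ratio, WUE = yield/ET.
WUE = 3904 / 248 = 15.7 kg/ha/mm
Therefore the water-use efficiency = 15.7 kg/ha/mm.


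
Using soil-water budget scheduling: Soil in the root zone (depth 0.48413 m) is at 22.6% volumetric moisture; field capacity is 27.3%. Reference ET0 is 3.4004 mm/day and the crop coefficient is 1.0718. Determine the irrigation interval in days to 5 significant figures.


Approach: apply soil-water budget scheduling, SMD = (FC-theta)/100*depth*1000; ETc = ET0*Kc; interval = SMD/ETc.
Step 1 — soil moisture deficit:
  SMD = (27.3 - 22.6)/100 * 0.48413 * 1000 = 22.75411 mm
Step 2 — daily crop ET (ETc = ET0*Kc):
  ETc = 3.4004 * 1.0718 = 3.644549 mm/day
Step 3 — irrigation interval (SMD/ETc):
  interval = 22.75411 / 3.644549 = 6.2433 days
Therefore the irrigation interval = 6.2433 days.


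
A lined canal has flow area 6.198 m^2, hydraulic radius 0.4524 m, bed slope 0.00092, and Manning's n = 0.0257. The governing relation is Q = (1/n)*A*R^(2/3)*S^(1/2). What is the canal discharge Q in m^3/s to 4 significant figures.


Q = (1/0.0257) * 6.198 * 0.4524^(2/3) * 0.00092^(1/2) = 4.311 m^3/s
Therefore the canal discharge Q = 4.311 m^3/s.


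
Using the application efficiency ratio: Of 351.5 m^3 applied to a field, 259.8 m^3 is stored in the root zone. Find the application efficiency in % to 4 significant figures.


Approach: apply the application efficiency ratio, Ea = (stored/applied)*100.
Ea = (259.8/351.5)*100 = 73.91 %
Therefore the application efficiency = 73.91 %.


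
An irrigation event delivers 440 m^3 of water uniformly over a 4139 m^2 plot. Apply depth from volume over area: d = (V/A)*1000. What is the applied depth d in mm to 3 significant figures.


d = (440 / 4139) * 1000 = 106 mm
Therefore the applied depth d = 106 mm.


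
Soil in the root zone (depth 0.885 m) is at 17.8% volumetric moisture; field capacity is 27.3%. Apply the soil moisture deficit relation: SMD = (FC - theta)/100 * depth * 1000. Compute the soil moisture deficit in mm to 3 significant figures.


SMD = (27.3 - 17.8)/100 * 0.885 * 1000 = 84.1 mm
Therefore the soil moisture deficit = 84.1 mm.


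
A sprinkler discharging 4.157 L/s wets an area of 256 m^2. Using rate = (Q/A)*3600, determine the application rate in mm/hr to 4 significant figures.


rate = (4.157 / 256) * 3600 = 58.46 mm/hr
Therefore the application rate = 58.46 mm/hr.


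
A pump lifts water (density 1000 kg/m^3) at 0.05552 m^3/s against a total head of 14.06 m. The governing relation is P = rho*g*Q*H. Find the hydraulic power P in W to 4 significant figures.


P = 1000 * 9.81 * 0.05552 * 14.06 = 7658 W
Therefore the hydraulic power P = 7658 W.


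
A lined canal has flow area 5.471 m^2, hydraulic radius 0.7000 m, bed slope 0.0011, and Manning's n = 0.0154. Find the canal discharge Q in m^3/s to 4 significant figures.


Approach: apply Manning's equation, Q = (1/n)*A*R^(2/3)*S^(1/2).
Q = (1/0.0154) * 5.471 * 0.7000^(2/3) * 0.0011^(1/2) = 9.289 m^3/s
Therefore the canal discharge Q = 9.289 m^3/s.


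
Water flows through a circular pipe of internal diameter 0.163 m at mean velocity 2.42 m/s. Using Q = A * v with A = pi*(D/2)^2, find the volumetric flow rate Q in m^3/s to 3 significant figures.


A = pi*(0.163/2)^2 = 0.020867 m^2
Q = 0.020867 * 2.42 = 0.0505 m^3/s
Therefore the volumetric flow rate Q = 0.0505 m^3/s.


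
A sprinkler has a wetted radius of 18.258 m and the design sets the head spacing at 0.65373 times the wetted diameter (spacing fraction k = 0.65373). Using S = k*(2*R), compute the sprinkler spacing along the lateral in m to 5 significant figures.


S = 0.65373 * (2 * 18.258) = 23.872 m
Therefore the sprinkler spacing along the lateral = 23.872 m.


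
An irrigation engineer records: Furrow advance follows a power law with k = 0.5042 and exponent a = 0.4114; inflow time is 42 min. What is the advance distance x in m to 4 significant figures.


Approach: apply the power-law advance function, x = k*t^a.
x = 0.5042 * 42^0.4114 = 2.346 m
Therefore the advance distance x = 2.346 m.


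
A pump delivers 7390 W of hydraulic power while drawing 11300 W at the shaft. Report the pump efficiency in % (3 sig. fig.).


Approach: apply the efficiency ratio, eta = (P_out/P_in)*100.
eta = (7390 / 11300) * 100 = 65.4 %
Therefore the pump efficiency = 65.4 %.


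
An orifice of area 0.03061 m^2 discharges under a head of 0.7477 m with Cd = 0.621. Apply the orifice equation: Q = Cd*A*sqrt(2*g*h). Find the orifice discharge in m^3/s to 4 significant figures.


Q = 0.621 * 0.03061 * sqrt(2*9.81*0.7477) = 0.07281 m^3/s
Therefore the orifice discharge = 0.07281 m^3/s.


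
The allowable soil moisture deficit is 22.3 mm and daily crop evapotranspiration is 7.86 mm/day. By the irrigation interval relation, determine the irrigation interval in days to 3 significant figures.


Approach: apply the irrigation interval relation, interval = SMD / ETc.
interval = 22.3 / 7.86 = 2.84 days
Therefore the irrigation interval = 2.84 days.


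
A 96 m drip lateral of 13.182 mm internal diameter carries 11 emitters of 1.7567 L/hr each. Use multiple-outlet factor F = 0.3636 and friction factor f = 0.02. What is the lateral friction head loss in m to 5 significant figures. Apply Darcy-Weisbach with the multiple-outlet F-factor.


Approach: apply Darcy-Weisbach with the multiple-outlet F-factor, Q = n*q/(3600*1000) m^3/s; v = Q/A; hf = F*f*(L/D)*(v^2/(2g)).
Q = 11*1.7567/(3600*1000) = 5.367694e-06 m^3/s
A = pi*(13.182e-3/2)^2 = 1.364748e-04 m^2, so v = Q/A = 0.03933103 m/s
hf = 0.3636*0.02*(96/0.013182)*(0.03933103^2/(2*9.81)) = 0.0041756 m
Therefore the lateral friction head loss = 0.0041756 m.


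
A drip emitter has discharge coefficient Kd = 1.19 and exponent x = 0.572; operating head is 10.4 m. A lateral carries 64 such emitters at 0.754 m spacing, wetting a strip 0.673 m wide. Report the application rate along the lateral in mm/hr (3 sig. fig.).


Approach: apply the emitter equation with a lateral mass balance, q = Kd*h^x; Q = n*q; rate = Q/(n*spacing*width).
Step 1 — single emitter flow (q = Kd*h^x):
  q = 1.19 * 10.4^0.572 = 4.5424 L/hr
Step 2 — total lateral flow: Q = 64 * 4.5424 = 290.72 L/hr
Step 3 — wetted area: A = 64 * 0.754 * 0.673 = 32.476 m^2
Step 4 — application rate: Q/A = 290.72/32.476 = 8.95 mm/hr
Therefore the application rate along the lateral = 8.95 mm/hr.


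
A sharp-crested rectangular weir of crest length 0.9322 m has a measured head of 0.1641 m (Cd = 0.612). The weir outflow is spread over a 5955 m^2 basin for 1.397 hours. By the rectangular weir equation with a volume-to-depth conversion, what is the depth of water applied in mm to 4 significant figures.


Approach: apply the rectangular weir equation with a volume-to-depth conversion, Q = (2/3)*Cd*L*sqrt(2g)*H^1.5; d = Q*t/A * 1000.
Step 1 — weir discharge:
  Q = (2/3)*0.612*0.9322*sqrt(2*9.81)*0.1641^1.5 = 0.111991 m^3/s
Step 2 — volume: V = 0.111991 * 1.397*3600 = 563.223 m^3
Step 3 — depth: d = V/A * 1000 = 563.223/5955 * 1000 = 94.58 mm
Therefore the depth of water applied = 94.58 mm.


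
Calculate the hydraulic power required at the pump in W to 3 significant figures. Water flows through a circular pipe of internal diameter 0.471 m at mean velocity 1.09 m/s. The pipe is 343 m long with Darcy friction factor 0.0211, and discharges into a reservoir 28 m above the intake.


Approach: apply continuity + Darcy-Weisbach + hydraulic power, Q = A*v; hf = f*(L/D)*(v^2/(2g)); H = static + hf; P = rho*g*Q*H.
Step 1 — flow rate (continuity, Q = A*v):
  A = pi*(0.471/2)^2 = 0.17423 m^2
  Q = 0.17423 * 1.09 = 0.18991 m^3/s
Step 2 — friction head loss (Darcy-Weisbach):
  hf = 0.0211 * (343/0.471) * (1.09^2 / (2*9.81))
  hf = 0.93049 m
Step 3 — total head: H = 28 + 0.93049 = 28.930 m
Step 4 — hydraulic power (P = rho*g*Q*H):
  P = 1000 * 9.81 * 0.18991 * 28.930 = 53900 W
Therefore the hydraulic power required at the pump = 53900 W.


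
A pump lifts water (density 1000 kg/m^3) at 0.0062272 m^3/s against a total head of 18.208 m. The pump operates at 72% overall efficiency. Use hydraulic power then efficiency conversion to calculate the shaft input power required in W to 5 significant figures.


Approach: apply hydraulic power then efficiency conversion, P = rho*g*Q*H; P_in = P/eta.
Step 1 — hydraulic power (P = rho*g*Q*H):
  P = 1000 * 9.81 * 0.0062272 * 18.208 = 1112.305 W
Step 2 — input power: P_in = P/eta = 1112.305 / 0.72 = 1544.9 W
Therefore the shaft input power required = 1544.9 W.


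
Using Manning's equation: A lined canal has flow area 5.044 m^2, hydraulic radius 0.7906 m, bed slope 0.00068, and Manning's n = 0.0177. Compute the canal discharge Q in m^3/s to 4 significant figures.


Approach: apply Manning's equation, Q = (1/n)*A*R^(2/3)*S^(1/2).
Q = (1/0.0177) * 5.044 * 0.7906^(2/3) * 0.00068^(1/2) = 6.354 m^3/s
Therefore the canal discharge Q = 6.354 m^3/s.


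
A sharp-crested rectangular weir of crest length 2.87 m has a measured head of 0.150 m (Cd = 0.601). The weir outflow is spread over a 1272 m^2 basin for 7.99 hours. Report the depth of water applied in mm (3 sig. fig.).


Approach: apply the rectangular weir equation with a volume-to-depth conversion, Q = (2/3)*Cd*L*sqrt(2g)*H^1.5; d = Q*t/A * 1000.
Step 1 — weir discharge:
  Q = (2/3)*0.601*2.87*sqrt(2*9.81)*0.150^1.5 = 0.29590 m^3/s
Step 2 — volume: V = 0.29590 * 7.99*3600 = 8511.4 m^3
Step 3 — depth: d = V/A * 1000 = 8511.4/1272 * 1000 = 6690 mm
Therefore the depth of water applied = 6690 mm.


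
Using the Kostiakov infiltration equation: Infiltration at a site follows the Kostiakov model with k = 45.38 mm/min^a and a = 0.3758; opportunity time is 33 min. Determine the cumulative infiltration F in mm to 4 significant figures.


Approach: apply the Kostiakov infiltration equation, F = k*t^a.
F = 45.38 * 33^0.3758 = 168.9 mm
Therefore the cumulative infiltration F = 168.9 mm.


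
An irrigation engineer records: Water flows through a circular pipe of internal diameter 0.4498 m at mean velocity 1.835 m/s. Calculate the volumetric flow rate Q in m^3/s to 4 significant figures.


Approach: apply the continuity equation for pipe flow, Q = A * v with A = pi*(D/2)^2.
A = pi*(0.4498/2)^2 = 0.158902 m^2
Q = 0.158902 * 1.835 = 0.2916 m^3/s
Therefore the volumetric flow rate Q = 0.2916 m^3/s.


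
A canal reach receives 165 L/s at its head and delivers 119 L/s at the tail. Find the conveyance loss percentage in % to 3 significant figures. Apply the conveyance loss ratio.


Approach: apply the conveyance loss ratio, loss% = ((Q_head - Q_tail)/Q_head)*100.
loss = ((165 - 119)/165)*100 = 27.9 %
Therefore the conveyance loss percentage = 27.9 %.


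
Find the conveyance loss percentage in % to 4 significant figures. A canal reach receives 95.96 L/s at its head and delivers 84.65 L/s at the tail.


Approach: apply the conveyance loss ratio, loss% = ((Q_head - Q_tail)/Q_head)*100.
loss = ((95.96 - 84.65)/95.96)*100 = 11.79 %
Therefore the conveyance loss percentage = 11.79 %.


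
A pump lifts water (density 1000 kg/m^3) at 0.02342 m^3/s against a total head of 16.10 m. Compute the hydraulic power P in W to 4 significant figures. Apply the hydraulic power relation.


Approach: apply the hydraulic power relation, P = rho*g*Q*H.
P = 1000 * 9.81 * 0.02342 * 16.10 = 3699 W
Therefore the hydraulic power P = 3699 W.


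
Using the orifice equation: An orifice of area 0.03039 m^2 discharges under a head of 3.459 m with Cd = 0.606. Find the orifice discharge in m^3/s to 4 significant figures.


Approach: apply the orifice equation, Q = Cd*A*sqrt(2*g*h).
Q = 0.606 * 0.03039 * sqrt(2*9.81*3.459) = 0.1517 m^3/s
Therefore the orifice discharge = 0.1517 m^3/s.


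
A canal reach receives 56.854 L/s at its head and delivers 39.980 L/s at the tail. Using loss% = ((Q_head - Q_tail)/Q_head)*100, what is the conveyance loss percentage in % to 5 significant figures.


loss = ((56.854 - 39.980)/56.854)*100 = 29.680 %
Therefore the conveyance loss percentage = 29.680 %.


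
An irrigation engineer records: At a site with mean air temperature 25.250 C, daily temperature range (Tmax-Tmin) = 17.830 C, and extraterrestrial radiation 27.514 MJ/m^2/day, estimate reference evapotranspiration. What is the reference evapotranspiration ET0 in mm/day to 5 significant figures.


Approach: apply the Hargreaves-Samani method, ET0 = 0.0023*(Tmean+17.8)*sqrt(Tmax-Tmin)*0.408*Ra.
ET0 = 0.0023*(25.250+17.8)*sqrt(17.830)*0.408*27.514 = 4.6934 mm/day
Therefore the reference evapotranspiration ET0 = 4.6934 mm/day.


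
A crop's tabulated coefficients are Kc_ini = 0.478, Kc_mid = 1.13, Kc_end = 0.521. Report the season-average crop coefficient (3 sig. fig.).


Approach: apply a simple seasonal average, Kc_avg = (Kc_ini + Kc_mid + Kc_end)/3.
Kc_avg = (0.478 + 1.13 + 0.521)/3 = 0.710
Therefore the season-average crop coefficient = 0.710.


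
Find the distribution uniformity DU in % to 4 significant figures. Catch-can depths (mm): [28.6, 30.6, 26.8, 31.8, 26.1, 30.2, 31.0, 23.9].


Approach: apply the low-quarter distribution uniformity, DU = (mean of lowest quarter of readings / overall mean)*100.
sorted lowest 2 of 8: [23.9, 26.1] -> mean = 25.0000 mm
overall mean = 28.6250 mm
DU = (25.0000/28.6250)*100 = 87.34 %
Therefore the distribution uniformity DU = 87.34 %.


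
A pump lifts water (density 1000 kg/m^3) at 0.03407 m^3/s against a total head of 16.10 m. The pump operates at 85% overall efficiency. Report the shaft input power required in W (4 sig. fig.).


Approach: apply hydraulic power then efficiency conversion, P = rho*g*Q*H; P_in = P/eta.
Step 1 — hydraulic power (P = rho*g*Q*H):
  P = 1000 * 9.81 * 0.03407 * 16.10 = 5381.05 W
Step 2 — input power: P_in = P/eta = 5381.05 / 0.85 = 6331 W
Therefore the shaft input power required = 6331 W.


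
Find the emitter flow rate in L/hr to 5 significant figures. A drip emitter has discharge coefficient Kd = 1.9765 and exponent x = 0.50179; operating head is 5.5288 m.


Approach: apply the emitter characteristic equation, q = Kd * h^x.
q = 1.9765 * 5.5288^0.50179 = 4.6617 L/hr
Therefore the emitter flow rate = 4.6617 L/hr.


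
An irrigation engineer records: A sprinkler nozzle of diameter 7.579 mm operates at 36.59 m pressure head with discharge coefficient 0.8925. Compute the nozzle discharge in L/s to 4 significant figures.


Approach: apply the orifice equation, Q = Cd*A*sqrt(2*g*h), A = pi*(d/2)^2.
A = pi*(7.579e-3/2)^2 = 4.51142e-05 m^2
Q = 0.8925 * 4.51142e-05 * sqrt(2*9.81*36.59) * 1000 = 1.079 L/s
Therefore the nozzle discharge = 1.079 L/s.


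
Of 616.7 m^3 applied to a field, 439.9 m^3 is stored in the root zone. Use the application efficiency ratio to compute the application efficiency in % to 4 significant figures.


Approach: apply the application efficiency ratio, Ea = (stored/applied)*100.
Ea = (439.9/616.7)*100 = 71.33 %
Therefore the application efficiency = 71.33 %.


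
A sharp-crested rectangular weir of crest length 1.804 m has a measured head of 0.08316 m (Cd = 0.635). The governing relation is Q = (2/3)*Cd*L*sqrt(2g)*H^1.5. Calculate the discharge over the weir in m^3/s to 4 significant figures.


Q = (2/3)*0.635*1.804*sqrt(2*9.81)*0.08316^1.5 = 0.08112 m^3/s
Therefore the discharge over the weir = 0.08112 m^3/s.


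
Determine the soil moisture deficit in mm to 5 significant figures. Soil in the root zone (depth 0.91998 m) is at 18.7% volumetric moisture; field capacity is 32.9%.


Approach: apply the soil moisture deficit relation, SMD = (FC - theta)/100 * depth * 1000.
SMD = (32.9 - 18.7)/100 * 0.91998 * 1000 = 130.64 mm
Therefore the soil moisture deficit = 130.64 mm.


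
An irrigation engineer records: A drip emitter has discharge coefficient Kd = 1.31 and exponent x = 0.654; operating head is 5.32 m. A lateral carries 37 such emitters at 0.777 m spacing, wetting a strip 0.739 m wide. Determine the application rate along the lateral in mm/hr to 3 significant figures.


Approach: apply the emitter equation with a lateral mass balance, q = Kd*h^x; Q = n*q; rate = Q/(n*spacing*width).
Step 1 — single emitter flow (q = Kd*h^x):
  q = 1.31 * 5.32^0.654 = 3.9086 L/hr
Step 2 — total lateral flow: Q = 37 * 3.9086 = 144.62 L/hr
Step 3 — wetted area: A = 37 * 0.777 * 0.739 = 21.246 m^2
Step 4 — application rate: Q/A = 144.62/21.246 = 6.81 mm/hr
Therefore the application rate along the lateral = 6.81 mm/hr.


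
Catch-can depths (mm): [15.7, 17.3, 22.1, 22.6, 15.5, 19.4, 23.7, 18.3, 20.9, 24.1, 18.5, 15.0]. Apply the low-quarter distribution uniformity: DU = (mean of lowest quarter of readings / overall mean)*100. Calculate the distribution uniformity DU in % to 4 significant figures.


sorted lowest 3 of 12: [15.0, 15.5, 15.7] -> mean = 15.4000 mm
overall mean = 19.4250 mm
DU = (15.4000/19.4250)*100 = 79.28 %
Therefore the distribution uniformity DU = 79.28 %.


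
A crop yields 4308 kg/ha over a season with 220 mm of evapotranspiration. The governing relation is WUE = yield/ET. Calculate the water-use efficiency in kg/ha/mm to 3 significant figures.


WUE = 4308 / 220 = 19.6 kg/ha/mm
Therefore the water-use efficiency = 19.6 kg/ha/mm.


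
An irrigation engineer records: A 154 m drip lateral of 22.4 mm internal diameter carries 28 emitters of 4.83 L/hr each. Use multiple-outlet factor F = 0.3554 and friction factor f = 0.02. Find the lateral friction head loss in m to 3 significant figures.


Approach: apply Darcy-Weisbach with the multiple-outlet F-factor, Q = n*q/(3600*1000) m^3/s; v = Q/A; hf = F*f*(L/D)*(v^2/(2g)).
Q = 28*4.83/(3600*1000) = 3.7567e-05 m^3/s
A = pi*(22.4e-3/2)^2 = 3.9408e-04 m^2, so v = Q/A = 0.095327 m/s
hf = 0.3554*0.02*(154/0.0224)*(0.095327^2/(2*9.81)) = 0.0226 m
Therefore the lateral friction head loss = 0.0226 m.


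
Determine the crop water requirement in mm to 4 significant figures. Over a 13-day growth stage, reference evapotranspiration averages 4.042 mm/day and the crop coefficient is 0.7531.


Approach: apply the crop water requirement relation, CWR = ET0 * Kc * days.
CWR = 4.042 * 0.7531 * 13 = 39.57 mm
Therefore the crop water requirement = 39.57 mm.


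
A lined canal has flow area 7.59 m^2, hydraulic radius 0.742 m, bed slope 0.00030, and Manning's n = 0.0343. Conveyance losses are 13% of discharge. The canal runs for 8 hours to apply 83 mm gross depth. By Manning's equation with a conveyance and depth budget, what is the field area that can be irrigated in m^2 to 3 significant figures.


Approach: apply Manning's equation with a conveyance and depth budget, Q = (1/n)*A*R^(2/3)*S^(1/2); Q_field = Q*(1-loss); Area = Q_field*t/(d/1000).
Step 1 — canal discharge (Manning's equation):
  Q = (1/0.0343) * 7.59 * 0.742^(2/3) * 0.00030^(1/2) = 3.1413 m^3/s
Step 2 — delivered flow: Q_field = 3.1413*(1 - 13/100) = 2.7329 m^3/s
Step 3 — volume delivered: V = 2.7329 * 8*3600 = 78709 m^3
Step 4 — area served: A = V / (depth/1000) = 78709 / 0.083 = 948000 m^2
Therefore the field area that can be irrigated = 948000 m^2.


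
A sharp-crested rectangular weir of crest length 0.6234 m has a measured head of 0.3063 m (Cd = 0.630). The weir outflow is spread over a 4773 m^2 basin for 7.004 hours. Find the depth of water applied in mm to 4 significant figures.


Approach: apply the rectangular weir equation with a volume-to-depth conversion, Q = (2/3)*Cd*L*sqrt(2g)*H^1.5; d = Q*t/A * 1000.
Step 1 — weir discharge:
  Q = (2/3)*0.630*0.6234*sqrt(2*9.81)*0.3063^1.5 = 0.196601 m^3/s
Step 2 — volume: V = 0.196601 * 7.004*3600 = 4957.18 m^3
Step 3 — depth: d = V/A * 1000 = 4957.18/4773 * 1000 = 1039 mm
Therefore the depth of water applied = 1039 mm.


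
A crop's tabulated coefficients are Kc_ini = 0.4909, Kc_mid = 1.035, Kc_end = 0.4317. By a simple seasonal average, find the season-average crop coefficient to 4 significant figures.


Approach: apply a simple seasonal average, Kc_avg = (Kc_ini + Kc_mid + Kc_end)/3.
Kc_avg = (0.4909 + 1.035 + 0.4317)/3 = 0.6525
Therefore the season-average crop coefficient = 0.6525.


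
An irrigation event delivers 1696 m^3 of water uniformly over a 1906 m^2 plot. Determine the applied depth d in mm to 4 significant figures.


Approach: apply depth from volume over area, d = (V/A)*1000.
d = (1696 / 1906) * 1000 = 889.8 mm
Therefore the applied depth d = 889.8 mm.


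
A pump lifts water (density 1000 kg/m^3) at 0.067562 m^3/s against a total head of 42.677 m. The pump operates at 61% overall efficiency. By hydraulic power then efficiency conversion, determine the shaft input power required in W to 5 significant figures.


Approach: apply hydraulic power then efficiency conversion, P = rho*g*Q*H; P_in = P/eta.
Step 1 — hydraulic power (P = rho*g*Q*H):
  P = 1000 * 9.81 * 0.067562 * 42.677 = 28285.60 W
Step 2 — input power: P_in = P/eta = 28285.60 / 0.61 = 46370 W
Therefore the shaft input power required = 46370 W.


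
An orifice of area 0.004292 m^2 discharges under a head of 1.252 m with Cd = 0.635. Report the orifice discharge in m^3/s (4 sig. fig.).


Approach: apply the orifice equation, Q = Cd*A*sqrt(2*g*h).
Q = 0.635 * 0.004292 * sqrt(2*9.81*1.252) = 0.01351 m^3/s
Therefore the orifice discharge = 0.01351 m^3/s.


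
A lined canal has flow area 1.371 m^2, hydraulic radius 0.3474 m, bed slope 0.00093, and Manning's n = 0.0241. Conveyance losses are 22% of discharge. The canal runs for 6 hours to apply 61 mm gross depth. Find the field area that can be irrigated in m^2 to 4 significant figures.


Approach: apply Manning's equation with a conveyance and depth budget, Q = (1/n)*A*R^(2/3)*S^(1/2); Q_field = Q*(1-loss); Area = Q_field*t/(d/1000).
Step 1 — canal discharge (Manning's equation):
  Q = (1/0.0241) * 1.371 * 0.3474^(2/3) * 0.00093^(1/2) = 0.857331 m^3/s
Step 2 — delivered flow: Q_field = 0.857331*(1 - 22/100) = 0.668718 m^3/s
Step 3 — volume delivered: V = 0.668718 * 6*3600 = 14444.3 m^3
Step 4 — area served: A = V / (depth/1000) = 14444.3 / 0.061 = 236800 m^2
Therefore the field area that can be irrigated = 236800 m^2.


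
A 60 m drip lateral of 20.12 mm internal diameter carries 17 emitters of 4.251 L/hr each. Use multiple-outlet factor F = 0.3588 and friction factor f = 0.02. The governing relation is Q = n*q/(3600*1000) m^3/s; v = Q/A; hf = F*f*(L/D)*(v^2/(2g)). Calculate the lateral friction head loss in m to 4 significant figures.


Q = 17*4.251/(3600*1000) = 2.00742e-05 m^3/s
A = pi*(20.12e-3/2)^2 = 3.17940e-04 m^2, so v = Q/A = 0.0631381 m/s
hf = 0.3588*0.02*(60/0.02012)*(0.0631381^2/(2*9.81)) = 0.004348 m
Therefore the lateral friction head loss = 0.004348 m.


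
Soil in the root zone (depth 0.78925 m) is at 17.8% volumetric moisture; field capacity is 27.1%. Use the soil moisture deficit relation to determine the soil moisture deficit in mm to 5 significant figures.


Approach: apply the soil moisture deficit relation, SMD = (FC - theta)/100 * depth * 1000.
SMD = (27.1 - 17.8)/100 * 0.78925 * 1000 = 73.400 mm
Therefore the soil moisture deficit = 73.400 mm.


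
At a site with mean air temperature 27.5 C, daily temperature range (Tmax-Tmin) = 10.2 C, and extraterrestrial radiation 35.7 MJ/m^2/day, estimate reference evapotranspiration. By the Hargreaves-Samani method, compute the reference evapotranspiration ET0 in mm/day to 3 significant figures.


Approach: apply the Hargreaves-Samani method, ET0 = 0.0023*(Tmean+17.8)*sqrt(Tmax-Tmin)*0.408*Ra.
ET0 = 0.0023*(27.5+17.8)*sqrt(10.2)*0.408*35.7 = 4.85 mm/day
Therefore the reference evapotranspiration ET0 = 4.85 mm/day.


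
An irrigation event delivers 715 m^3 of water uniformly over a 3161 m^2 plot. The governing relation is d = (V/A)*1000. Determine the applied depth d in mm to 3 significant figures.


d = (715 / 3161) * 1000 = 226 mm
Therefore the applied depth d = 226 mm.


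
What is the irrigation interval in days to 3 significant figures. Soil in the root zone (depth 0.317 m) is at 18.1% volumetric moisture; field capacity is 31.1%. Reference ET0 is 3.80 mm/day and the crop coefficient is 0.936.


Approach: apply soil-water budget scheduling, SMD = (FC-theta)/100*depth*1000; ETc = ET0*Kc; interval = SMD/ETc.
Step 1 — soil moisture deficit:
  SMD = (31.1 - 18.1)/100 * 0.317 * 1000 = 41.210 mm
Step 2 — daily crop ET (ETc = ET0*Kc):
  ETc = 3.80 * 0.936 = 3.5568 mm/day
Step 3 — irrigation interval (SMD/ETc):
  interval = 41.210 / 3.5568 = 11.6 days
Therefore the irrigation interval = 11.6 days.
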